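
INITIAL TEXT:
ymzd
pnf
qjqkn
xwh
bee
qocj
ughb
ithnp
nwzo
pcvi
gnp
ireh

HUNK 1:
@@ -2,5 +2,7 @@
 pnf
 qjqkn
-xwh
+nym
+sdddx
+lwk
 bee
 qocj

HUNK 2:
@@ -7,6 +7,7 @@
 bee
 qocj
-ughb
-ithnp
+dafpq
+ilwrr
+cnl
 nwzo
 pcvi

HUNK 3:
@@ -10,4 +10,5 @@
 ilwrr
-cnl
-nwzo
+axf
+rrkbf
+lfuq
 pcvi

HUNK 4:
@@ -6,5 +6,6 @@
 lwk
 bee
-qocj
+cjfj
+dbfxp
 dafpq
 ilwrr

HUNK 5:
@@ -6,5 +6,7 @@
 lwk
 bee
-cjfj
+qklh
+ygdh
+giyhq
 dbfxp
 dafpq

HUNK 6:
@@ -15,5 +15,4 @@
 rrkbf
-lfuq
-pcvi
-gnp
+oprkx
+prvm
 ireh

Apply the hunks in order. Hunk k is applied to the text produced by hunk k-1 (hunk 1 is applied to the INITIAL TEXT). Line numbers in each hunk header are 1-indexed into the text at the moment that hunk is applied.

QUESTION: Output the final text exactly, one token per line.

Hunk 1: at line 2 remove [xwh] add [nym,sdddx,lwk] -> 14 lines: ymzd pnf qjqkn nym sdddx lwk bee qocj ughb ithnp nwzo pcvi gnp ireh
Hunk 2: at line 7 remove [ughb,ithnp] add [dafpq,ilwrr,cnl] -> 15 lines: ymzd pnf qjqkn nym sdddx lwk bee qocj dafpq ilwrr cnl nwzo pcvi gnp ireh
Hunk 3: at line 10 remove [cnl,nwzo] add [axf,rrkbf,lfuq] -> 16 lines: ymzd pnf qjqkn nym sdddx lwk bee qocj dafpq ilwrr axf rrkbf lfuq pcvi gnp ireh
Hunk 4: at line 6 remove [qocj] add [cjfj,dbfxp] -> 17 lines: ymzd pnf qjqkn nym sdddx lwk bee cjfj dbfxp dafpq ilwrr axf rrkbf lfuq pcvi gnp ireh
Hunk 5: at line 6 remove [cjfj] add [qklh,ygdh,giyhq] -> 19 lines: ymzd pnf qjqkn nym sdddx lwk bee qklh ygdh giyhq dbfxp dafpq ilwrr axf rrkbf lfuq pcvi gnp ireh
Hunk 6: at line 15 remove [lfuq,pcvi,gnp] add [oprkx,prvm] -> 18 lines: ymzd pnf qjqkn nym sdddx lwk bee qklh ygdh giyhq dbfxp dafpq ilwrr axf rrkbf oprkx prvm ireh

Answer: ymzd
pnf
qjqkn
nym
sdddx
lwk
bee
qklh
ygdh
giyhq
dbfxp
dafpq
ilwrr
axf
rrkbf
oprkx
prvm
ireh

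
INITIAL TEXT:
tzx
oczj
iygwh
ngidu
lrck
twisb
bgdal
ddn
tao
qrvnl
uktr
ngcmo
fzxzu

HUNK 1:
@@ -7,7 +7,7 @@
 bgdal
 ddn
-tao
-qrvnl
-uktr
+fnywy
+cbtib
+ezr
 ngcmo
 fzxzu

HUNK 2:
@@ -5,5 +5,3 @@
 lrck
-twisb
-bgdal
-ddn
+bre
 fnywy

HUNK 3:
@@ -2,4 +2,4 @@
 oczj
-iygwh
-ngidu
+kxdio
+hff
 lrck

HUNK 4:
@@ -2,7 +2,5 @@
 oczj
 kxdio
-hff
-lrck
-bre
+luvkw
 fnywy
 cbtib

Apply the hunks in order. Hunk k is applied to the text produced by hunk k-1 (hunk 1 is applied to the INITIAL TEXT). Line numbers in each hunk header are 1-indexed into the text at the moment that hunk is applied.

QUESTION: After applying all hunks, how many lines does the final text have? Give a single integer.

Answer: 9

Derivation:
Hunk 1: at line 7 remove [tao,qrvnl,uktr] add [fnywy,cbtib,ezr] -> 13 lines: tzx oczj iygwh ngidu lrck twisb bgdal ddn fnywy cbtib ezr ngcmo fzxzu
Hunk 2: at line 5 remove [twisb,bgdal,ddn] add [bre] -> 11 lines: tzx oczj iygwh ngidu lrck bre fnywy cbtib ezr ngcmo fzxzu
Hunk 3: at line 2 remove [iygwh,ngidu] add [kxdio,hff] -> 11 lines: tzx oczj kxdio hff lrck bre fnywy cbtib ezr ngcmo fzxzu
Hunk 4: at line 2 remove [hff,lrck,bre] add [luvkw] -> 9 lines: tzx oczj kxdio luvkw fnywy cbtib ezr ngcmo fzxzu
Final line count: 9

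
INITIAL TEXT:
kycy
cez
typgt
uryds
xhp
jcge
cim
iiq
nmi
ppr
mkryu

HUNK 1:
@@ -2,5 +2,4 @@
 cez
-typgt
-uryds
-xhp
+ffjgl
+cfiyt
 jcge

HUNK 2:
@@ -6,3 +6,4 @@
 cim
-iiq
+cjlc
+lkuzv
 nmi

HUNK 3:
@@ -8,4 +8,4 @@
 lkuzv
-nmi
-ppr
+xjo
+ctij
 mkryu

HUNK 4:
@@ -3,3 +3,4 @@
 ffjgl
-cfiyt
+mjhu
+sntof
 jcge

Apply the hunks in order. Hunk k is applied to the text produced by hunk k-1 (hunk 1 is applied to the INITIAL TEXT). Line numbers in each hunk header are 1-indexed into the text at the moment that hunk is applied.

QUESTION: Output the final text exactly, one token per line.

Answer: kycy
cez
ffjgl
mjhu
sntof
jcge
cim
cjlc
lkuzv
xjo
ctij
mkryu

Derivation:
Hunk 1: at line 2 remove [typgt,uryds,xhp] add [ffjgl,cfiyt] -> 10 lines: kycy cez ffjgl cfiyt jcge cim iiq nmi ppr mkryu
Hunk 2: at line 6 remove [iiq] add [cjlc,lkuzv] -> 11 lines: kycy cez ffjgl cfiyt jcge cim cjlc lkuzv nmi ppr mkryu
Hunk 3: at line 8 remove [nmi,ppr] add [xjo,ctij] -> 11 lines: kycy cez ffjgl cfiyt jcge cim cjlc lkuzv xjo ctij mkryu
Hunk 4: at line 3 remove [cfiyt] add [mjhu,sntof] -> 12 lines: kycy cez ffjgl mjhu sntof jcge cim cjlc lkuzv xjo ctij mkryu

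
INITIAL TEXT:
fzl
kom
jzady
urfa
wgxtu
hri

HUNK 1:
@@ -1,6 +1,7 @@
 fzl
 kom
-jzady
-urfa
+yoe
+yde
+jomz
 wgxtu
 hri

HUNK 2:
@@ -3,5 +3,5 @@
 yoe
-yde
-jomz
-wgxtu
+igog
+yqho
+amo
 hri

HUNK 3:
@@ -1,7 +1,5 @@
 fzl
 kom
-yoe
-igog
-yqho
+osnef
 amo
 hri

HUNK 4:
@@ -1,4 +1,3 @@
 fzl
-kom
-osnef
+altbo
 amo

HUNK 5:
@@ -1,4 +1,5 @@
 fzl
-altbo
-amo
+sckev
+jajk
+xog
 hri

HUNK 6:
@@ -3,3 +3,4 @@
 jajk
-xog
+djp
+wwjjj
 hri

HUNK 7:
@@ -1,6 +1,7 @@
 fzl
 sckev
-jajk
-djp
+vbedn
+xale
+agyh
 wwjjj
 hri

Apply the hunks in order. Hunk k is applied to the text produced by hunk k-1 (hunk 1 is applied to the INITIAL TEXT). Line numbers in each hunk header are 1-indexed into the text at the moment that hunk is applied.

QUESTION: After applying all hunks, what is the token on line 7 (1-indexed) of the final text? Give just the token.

Hunk 1: at line 1 remove [jzady,urfa] add [yoe,yde,jomz] -> 7 lines: fzl kom yoe yde jomz wgxtu hri
Hunk 2: at line 3 remove [yde,jomz,wgxtu] add [igog,yqho,amo] -> 7 lines: fzl kom yoe igog yqho amo hri
Hunk 3: at line 1 remove [yoe,igog,yqho] add [osnef] -> 5 lines: fzl kom osnef amo hri
Hunk 4: at line 1 remove [kom,osnef] add [altbo] -> 4 lines: fzl altbo amo hri
Hunk 5: at line 1 remove [altbo,amo] add [sckev,jajk,xog] -> 5 lines: fzl sckev jajk xog hri
Hunk 6: at line 3 remove [xog] add [djp,wwjjj] -> 6 lines: fzl sckev jajk djp wwjjj hri
Hunk 7: at line 1 remove [jajk,djp] add [vbedn,xale,agyh] -> 7 lines: fzl sckev vbedn xale agyh wwjjj hri
Final line 7: hri

Answer: hri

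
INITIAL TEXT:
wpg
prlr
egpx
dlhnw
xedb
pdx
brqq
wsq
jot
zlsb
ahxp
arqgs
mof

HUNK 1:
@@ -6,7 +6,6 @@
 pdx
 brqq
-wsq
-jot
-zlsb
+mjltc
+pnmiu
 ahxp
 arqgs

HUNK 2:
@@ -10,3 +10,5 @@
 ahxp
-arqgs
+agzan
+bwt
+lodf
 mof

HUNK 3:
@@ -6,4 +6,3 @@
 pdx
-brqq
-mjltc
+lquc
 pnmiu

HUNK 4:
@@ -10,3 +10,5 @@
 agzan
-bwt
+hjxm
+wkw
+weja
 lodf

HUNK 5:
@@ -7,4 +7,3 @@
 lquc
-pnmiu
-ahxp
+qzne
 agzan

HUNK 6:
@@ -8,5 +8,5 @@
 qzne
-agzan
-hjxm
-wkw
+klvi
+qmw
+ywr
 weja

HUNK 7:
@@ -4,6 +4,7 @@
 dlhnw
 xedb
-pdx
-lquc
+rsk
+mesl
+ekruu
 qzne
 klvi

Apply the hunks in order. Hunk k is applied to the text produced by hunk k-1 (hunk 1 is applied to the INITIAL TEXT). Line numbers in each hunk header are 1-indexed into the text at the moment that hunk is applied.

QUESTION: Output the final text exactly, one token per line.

Hunk 1: at line 6 remove [wsq,jot,zlsb] add [mjltc,pnmiu] -> 12 lines: wpg prlr egpx dlhnw xedb pdx brqq mjltc pnmiu ahxp arqgs mof
Hunk 2: at line 10 remove [arqgs] add [agzan,bwt,lodf] -> 14 lines: wpg prlr egpx dlhnw xedb pdx brqq mjltc pnmiu ahxp agzan bwt lodf mof
Hunk 3: at line 6 remove [brqq,mjltc] add [lquc] -> 13 lines: wpg prlr egpx dlhnw xedb pdx lquc pnmiu ahxp agzan bwt lodf mof
Hunk 4: at line 10 remove [bwt] add [hjxm,wkw,weja] -> 15 lines: wpg prlr egpx dlhnw xedb pdx lquc pnmiu ahxp agzan hjxm wkw weja lodf mof
Hunk 5: at line 7 remove [pnmiu,ahxp] add [qzne] -> 14 lines: wpg prlr egpx dlhnw xedb pdx lquc qzne agzan hjxm wkw weja lodf mof
Hunk 6: at line 8 remove [agzan,hjxm,wkw] add [klvi,qmw,ywr] -> 14 lines: wpg prlr egpx dlhnw xedb pdx lquc qzne klvi qmw ywr weja lodf mof
Hunk 7: at line 4 remove [pdx,lquc] add [rsk,mesl,ekruu] -> 15 lines: wpg prlr egpx dlhnw xedb rsk mesl ekruu qzne klvi qmw ywr weja lodf mof

Answer: wpg
prlr
egpx
dlhnw
xedb
rsk
mesl
ekruu
qzne
klvi
qmw
ywr
weja
lodf
mof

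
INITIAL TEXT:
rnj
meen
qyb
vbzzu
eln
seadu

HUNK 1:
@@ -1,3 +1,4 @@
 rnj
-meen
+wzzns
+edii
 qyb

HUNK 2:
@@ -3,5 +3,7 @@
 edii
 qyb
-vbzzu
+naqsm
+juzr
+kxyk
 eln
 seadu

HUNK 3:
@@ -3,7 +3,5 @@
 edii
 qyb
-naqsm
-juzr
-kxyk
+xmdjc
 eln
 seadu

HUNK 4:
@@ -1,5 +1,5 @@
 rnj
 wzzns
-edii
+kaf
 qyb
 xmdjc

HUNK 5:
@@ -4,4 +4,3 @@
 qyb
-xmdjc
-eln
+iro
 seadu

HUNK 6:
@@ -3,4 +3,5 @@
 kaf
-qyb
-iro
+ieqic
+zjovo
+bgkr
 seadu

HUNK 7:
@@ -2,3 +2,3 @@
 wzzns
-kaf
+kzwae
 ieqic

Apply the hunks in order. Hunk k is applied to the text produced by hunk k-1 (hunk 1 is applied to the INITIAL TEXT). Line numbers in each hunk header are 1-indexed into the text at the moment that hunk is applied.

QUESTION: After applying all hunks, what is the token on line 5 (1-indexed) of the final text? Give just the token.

Answer: zjovo

Derivation:
Hunk 1: at line 1 remove [meen] add [wzzns,edii] -> 7 lines: rnj wzzns edii qyb vbzzu eln seadu
Hunk 2: at line 3 remove [vbzzu] add [naqsm,juzr,kxyk] -> 9 lines: rnj wzzns edii qyb naqsm juzr kxyk eln seadu
Hunk 3: at line 3 remove [naqsm,juzr,kxyk] add [xmdjc] -> 7 lines: rnj wzzns edii qyb xmdjc eln seadu
Hunk 4: at line 1 remove [edii] add [kaf] -> 7 lines: rnj wzzns kaf qyb xmdjc eln seadu
Hunk 5: at line 4 remove [xmdjc,eln] add [iro] -> 6 lines: rnj wzzns kaf qyb iro seadu
Hunk 6: at line 3 remove [qyb,iro] add [ieqic,zjovo,bgkr] -> 7 lines: rnj wzzns kaf ieqic zjovo bgkr seadu
Hunk 7: at line 2 remove [kaf] add [kzwae] -> 7 lines: rnj wzzns kzwae ieqic zjovo bgkr seadu
Final line 5: zjovo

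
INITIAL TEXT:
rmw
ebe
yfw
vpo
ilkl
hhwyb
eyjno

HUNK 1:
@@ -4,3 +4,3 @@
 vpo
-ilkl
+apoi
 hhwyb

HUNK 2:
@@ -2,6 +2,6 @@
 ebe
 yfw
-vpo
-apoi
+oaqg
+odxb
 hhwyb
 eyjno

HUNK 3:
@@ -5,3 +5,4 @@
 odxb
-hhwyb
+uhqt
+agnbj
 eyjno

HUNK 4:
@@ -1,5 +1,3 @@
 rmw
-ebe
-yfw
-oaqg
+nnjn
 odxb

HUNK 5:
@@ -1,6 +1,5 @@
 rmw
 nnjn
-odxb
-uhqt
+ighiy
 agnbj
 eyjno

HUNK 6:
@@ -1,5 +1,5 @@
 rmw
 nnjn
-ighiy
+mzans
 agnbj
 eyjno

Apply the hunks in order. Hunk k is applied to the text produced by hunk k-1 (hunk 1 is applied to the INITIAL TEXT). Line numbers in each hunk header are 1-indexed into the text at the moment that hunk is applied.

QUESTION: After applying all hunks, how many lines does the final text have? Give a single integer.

Hunk 1: at line 4 remove [ilkl] add [apoi] -> 7 lines: rmw ebe yfw vpo apoi hhwyb eyjno
Hunk 2: at line 2 remove [vpo,apoi] add [oaqg,odxb] -> 7 lines: rmw ebe yfw oaqg odxb hhwyb eyjno
Hunk 3: at line 5 remove [hhwyb] add [uhqt,agnbj] -> 8 lines: rmw ebe yfw oaqg odxb uhqt agnbj eyjno
Hunk 4: at line 1 remove [ebe,yfw,oaqg] add [nnjn] -> 6 lines: rmw nnjn odxb uhqt agnbj eyjno
Hunk 5: at line 1 remove [odxb,uhqt] add [ighiy] -> 5 lines: rmw nnjn ighiy agnbj eyjno
Hunk 6: at line 1 remove [ighiy] add [mzans] -> 5 lines: rmw nnjn mzans agnbj eyjno
Final line count: 5

Answer: 5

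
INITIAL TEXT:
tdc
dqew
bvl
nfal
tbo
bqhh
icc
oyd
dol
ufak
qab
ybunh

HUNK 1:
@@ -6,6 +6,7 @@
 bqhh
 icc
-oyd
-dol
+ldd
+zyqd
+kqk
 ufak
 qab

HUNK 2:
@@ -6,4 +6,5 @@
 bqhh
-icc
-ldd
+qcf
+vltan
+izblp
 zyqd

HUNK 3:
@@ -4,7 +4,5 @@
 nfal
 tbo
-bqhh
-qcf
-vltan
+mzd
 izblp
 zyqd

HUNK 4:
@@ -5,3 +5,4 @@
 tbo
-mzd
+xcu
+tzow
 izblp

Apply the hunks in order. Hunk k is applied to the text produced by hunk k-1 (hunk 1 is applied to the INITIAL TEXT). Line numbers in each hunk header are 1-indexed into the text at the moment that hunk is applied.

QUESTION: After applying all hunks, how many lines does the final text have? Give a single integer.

Answer: 13

Derivation:
Hunk 1: at line 6 remove [oyd,dol] add [ldd,zyqd,kqk] -> 13 lines: tdc dqew bvl nfal tbo bqhh icc ldd zyqd kqk ufak qab ybunh
Hunk 2: at line 6 remove [icc,ldd] add [qcf,vltan,izblp] -> 14 lines: tdc dqew bvl nfal tbo bqhh qcf vltan izblp zyqd kqk ufak qab ybunh
Hunk 3: at line 4 remove [bqhh,qcf,vltan] add [mzd] -> 12 lines: tdc dqew bvl nfal tbo mzd izblp zyqd kqk ufak qab ybunh
Hunk 4: at line 5 remove [mzd] add [xcu,tzow] -> 13 lines: tdc dqew bvl nfal tbo xcu tzow izblp zyqd kqk ufak qab ybunh
Final line count: 13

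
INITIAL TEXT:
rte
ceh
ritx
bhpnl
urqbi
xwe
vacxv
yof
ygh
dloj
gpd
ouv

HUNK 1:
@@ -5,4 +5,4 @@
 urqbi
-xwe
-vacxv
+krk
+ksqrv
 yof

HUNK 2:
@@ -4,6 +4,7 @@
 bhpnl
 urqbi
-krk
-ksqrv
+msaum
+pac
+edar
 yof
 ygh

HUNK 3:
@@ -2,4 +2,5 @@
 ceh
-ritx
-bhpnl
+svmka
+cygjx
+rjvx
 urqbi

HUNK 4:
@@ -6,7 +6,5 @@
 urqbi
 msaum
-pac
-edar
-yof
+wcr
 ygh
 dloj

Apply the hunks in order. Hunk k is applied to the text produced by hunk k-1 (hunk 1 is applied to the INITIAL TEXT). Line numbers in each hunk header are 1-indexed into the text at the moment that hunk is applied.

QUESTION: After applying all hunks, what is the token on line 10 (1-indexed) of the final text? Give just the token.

Hunk 1: at line 5 remove [xwe,vacxv] add [krk,ksqrv] -> 12 lines: rte ceh ritx bhpnl urqbi krk ksqrv yof ygh dloj gpd ouv
Hunk 2: at line 4 remove [krk,ksqrv] add [msaum,pac,edar] -> 13 lines: rte ceh ritx bhpnl urqbi msaum pac edar yof ygh dloj gpd ouv
Hunk 3: at line 2 remove [ritx,bhpnl] add [svmka,cygjx,rjvx] -> 14 lines: rte ceh svmka cygjx rjvx urqbi msaum pac edar yof ygh dloj gpd ouv
Hunk 4: at line 6 remove [pac,edar,yof] add [wcr] -> 12 lines: rte ceh svmka cygjx rjvx urqbi msaum wcr ygh dloj gpd ouv
Final line 10: dloj

Answer: dloj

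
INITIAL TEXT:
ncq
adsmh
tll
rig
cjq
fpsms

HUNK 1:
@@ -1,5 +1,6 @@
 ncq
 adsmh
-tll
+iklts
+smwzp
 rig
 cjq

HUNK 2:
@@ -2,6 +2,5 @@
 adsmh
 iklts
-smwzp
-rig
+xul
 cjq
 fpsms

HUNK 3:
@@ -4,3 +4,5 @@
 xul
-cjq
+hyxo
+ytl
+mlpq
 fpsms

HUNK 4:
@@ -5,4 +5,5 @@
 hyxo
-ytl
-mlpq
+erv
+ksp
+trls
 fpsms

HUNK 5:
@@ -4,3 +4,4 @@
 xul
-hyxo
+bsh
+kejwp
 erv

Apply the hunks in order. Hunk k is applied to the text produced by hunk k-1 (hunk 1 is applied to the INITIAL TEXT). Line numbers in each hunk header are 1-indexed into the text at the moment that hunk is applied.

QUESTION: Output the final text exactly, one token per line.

Hunk 1: at line 1 remove [tll] add [iklts,smwzp] -> 7 lines: ncq adsmh iklts smwzp rig cjq fpsms
Hunk 2: at line 2 remove [smwzp,rig] add [xul] -> 6 lines: ncq adsmh iklts xul cjq fpsms
Hunk 3: at line 4 remove [cjq] add [hyxo,ytl,mlpq] -> 8 lines: ncq adsmh iklts xul hyxo ytl mlpq fpsms
Hunk 4: at line 5 remove [ytl,mlpq] add [erv,ksp,trls] -> 9 lines: ncq adsmh iklts xul hyxo erv ksp trls fpsms
Hunk 5: at line 4 remove [hyxo] add [bsh,kejwp] -> 10 lines: ncq adsmh iklts xul bsh kejwp erv ksp trls fpsms

Answer: ncq
adsmh
iklts
xul
bsh
kejwp
erv
ksp
trls
fpsms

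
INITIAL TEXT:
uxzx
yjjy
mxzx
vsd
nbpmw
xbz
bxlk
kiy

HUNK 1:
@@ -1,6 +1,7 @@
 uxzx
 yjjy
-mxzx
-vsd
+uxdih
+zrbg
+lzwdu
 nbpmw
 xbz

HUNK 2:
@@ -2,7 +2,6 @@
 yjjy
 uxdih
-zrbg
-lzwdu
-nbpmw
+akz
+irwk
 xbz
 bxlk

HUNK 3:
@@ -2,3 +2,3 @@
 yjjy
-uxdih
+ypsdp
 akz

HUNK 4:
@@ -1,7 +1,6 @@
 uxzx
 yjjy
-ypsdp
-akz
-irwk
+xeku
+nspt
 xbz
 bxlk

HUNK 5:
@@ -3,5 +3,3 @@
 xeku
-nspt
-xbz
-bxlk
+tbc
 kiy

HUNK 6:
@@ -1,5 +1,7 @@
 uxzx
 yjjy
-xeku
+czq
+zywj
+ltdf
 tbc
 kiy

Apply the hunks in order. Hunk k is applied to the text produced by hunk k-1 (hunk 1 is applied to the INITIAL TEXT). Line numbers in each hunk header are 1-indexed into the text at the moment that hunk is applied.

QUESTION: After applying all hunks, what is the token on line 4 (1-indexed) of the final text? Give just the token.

Hunk 1: at line 1 remove [mxzx,vsd] add [uxdih,zrbg,lzwdu] -> 9 lines: uxzx yjjy uxdih zrbg lzwdu nbpmw xbz bxlk kiy
Hunk 2: at line 2 remove [zrbg,lzwdu,nbpmw] add [akz,irwk] -> 8 lines: uxzx yjjy uxdih akz irwk xbz bxlk kiy
Hunk 3: at line 2 remove [uxdih] add [ypsdp] -> 8 lines: uxzx yjjy ypsdp akz irwk xbz bxlk kiy
Hunk 4: at line 1 remove [ypsdp,akz,irwk] add [xeku,nspt] -> 7 lines: uxzx yjjy xeku nspt xbz bxlk kiy
Hunk 5: at line 3 remove [nspt,xbz,bxlk] add [tbc] -> 5 lines: uxzx yjjy xeku tbc kiy
Hunk 6: at line 1 remove [xeku] add [czq,zywj,ltdf] -> 7 lines: uxzx yjjy czq zywj ltdf tbc kiy
Final line 4: zywj

Answer: zywj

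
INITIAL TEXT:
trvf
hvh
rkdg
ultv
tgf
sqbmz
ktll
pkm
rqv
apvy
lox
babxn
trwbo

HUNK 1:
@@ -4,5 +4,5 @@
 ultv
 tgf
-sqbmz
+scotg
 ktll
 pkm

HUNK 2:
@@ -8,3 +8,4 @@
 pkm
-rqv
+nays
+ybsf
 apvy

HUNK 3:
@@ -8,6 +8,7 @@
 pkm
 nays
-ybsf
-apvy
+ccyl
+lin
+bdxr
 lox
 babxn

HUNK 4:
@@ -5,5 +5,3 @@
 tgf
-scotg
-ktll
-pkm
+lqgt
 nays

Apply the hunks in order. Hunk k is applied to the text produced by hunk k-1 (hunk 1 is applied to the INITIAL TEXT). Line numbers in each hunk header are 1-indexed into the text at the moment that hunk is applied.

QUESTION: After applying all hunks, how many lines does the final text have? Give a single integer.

Hunk 1: at line 4 remove [sqbmz] add [scotg] -> 13 lines: trvf hvh rkdg ultv tgf scotg ktll pkm rqv apvy lox babxn trwbo
Hunk 2: at line 8 remove [rqv] add [nays,ybsf] -> 14 lines: trvf hvh rkdg ultv tgf scotg ktll pkm nays ybsf apvy lox babxn trwbo
Hunk 3: at line 8 remove [ybsf,apvy] add [ccyl,lin,bdxr] -> 15 lines: trvf hvh rkdg ultv tgf scotg ktll pkm nays ccyl lin bdxr lox babxn trwbo
Hunk 4: at line 5 remove [scotg,ktll,pkm] add [lqgt] -> 13 lines: trvf hvh rkdg ultv tgf lqgt nays ccyl lin bdxr lox babxn trwbo
Final line count: 13

Answer: 13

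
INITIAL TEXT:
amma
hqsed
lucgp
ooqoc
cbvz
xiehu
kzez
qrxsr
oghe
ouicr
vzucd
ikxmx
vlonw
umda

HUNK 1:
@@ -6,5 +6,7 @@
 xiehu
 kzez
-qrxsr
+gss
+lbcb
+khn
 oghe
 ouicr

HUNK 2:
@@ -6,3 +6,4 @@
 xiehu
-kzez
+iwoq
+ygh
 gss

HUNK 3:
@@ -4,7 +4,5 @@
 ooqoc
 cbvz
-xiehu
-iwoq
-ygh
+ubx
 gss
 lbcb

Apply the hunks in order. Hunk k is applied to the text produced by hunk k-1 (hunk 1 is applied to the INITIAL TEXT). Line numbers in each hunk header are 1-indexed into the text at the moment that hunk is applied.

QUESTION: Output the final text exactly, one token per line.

Answer: amma
hqsed
lucgp
ooqoc
cbvz
ubx
gss
lbcb
khn
oghe
ouicr
vzucd
ikxmx
vlonw
umda

Derivation:
Hunk 1: at line 6 remove [qrxsr] add [gss,lbcb,khn] -> 16 lines: amma hqsed lucgp ooqoc cbvz xiehu kzez gss lbcb khn oghe ouicr vzucd ikxmx vlonw umda
Hunk 2: at line 6 remove [kzez] add [iwoq,ygh] -> 17 lines: amma hqsed lucgp ooqoc cbvz xiehu iwoq ygh gss lbcb khn oghe ouicr vzucd ikxmx vlonw umda
Hunk 3: at line 4 remove [xiehu,iwoq,ygh] add [ubx] -> 15 lines: amma hqsed lucgp ooqoc cbvz ubx gss lbcb khn oghe ouicr vzucd ikxmx vlonw umda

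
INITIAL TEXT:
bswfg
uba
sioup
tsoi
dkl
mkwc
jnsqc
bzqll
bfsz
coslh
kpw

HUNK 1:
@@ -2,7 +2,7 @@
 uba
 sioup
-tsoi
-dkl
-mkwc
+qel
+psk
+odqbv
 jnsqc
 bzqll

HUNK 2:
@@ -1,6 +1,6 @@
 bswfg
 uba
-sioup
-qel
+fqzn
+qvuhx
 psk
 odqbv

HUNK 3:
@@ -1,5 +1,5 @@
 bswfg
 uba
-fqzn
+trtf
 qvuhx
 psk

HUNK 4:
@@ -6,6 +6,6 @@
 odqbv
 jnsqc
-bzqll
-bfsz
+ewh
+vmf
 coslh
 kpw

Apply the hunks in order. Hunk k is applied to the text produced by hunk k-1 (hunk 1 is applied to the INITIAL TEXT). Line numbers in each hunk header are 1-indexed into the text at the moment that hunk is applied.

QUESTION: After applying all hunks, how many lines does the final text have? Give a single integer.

Hunk 1: at line 2 remove [tsoi,dkl,mkwc] add [qel,psk,odqbv] -> 11 lines: bswfg uba sioup qel psk odqbv jnsqc bzqll bfsz coslh kpw
Hunk 2: at line 1 remove [sioup,qel] add [fqzn,qvuhx] -> 11 lines: bswfg uba fqzn qvuhx psk odqbv jnsqc bzqll bfsz coslh kpw
Hunk 3: at line 1 remove [fqzn] add [trtf] -> 11 lines: bswfg uba trtf qvuhx psk odqbv jnsqc bzqll bfsz coslh kpw
Hunk 4: at line 6 remove [bzqll,bfsz] add [ewh,vmf] -> 11 lines: bswfg uba trtf qvuhx psk odqbv jnsqc ewh vmf coslh kpw
Final line count: 11

Answer: 11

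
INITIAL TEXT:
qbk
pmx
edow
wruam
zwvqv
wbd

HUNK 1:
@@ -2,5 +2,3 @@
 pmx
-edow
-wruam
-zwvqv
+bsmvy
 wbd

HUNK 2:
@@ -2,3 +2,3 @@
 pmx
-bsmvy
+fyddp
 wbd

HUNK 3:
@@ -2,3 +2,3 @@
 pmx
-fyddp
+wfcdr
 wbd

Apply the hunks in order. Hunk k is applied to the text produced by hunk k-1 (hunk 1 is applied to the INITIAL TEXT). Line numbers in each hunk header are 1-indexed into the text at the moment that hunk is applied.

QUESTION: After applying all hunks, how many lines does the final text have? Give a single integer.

Answer: 4

Derivation:
Hunk 1: at line 2 remove [edow,wruam,zwvqv] add [bsmvy] -> 4 lines: qbk pmx bsmvy wbd
Hunk 2: at line 2 remove [bsmvy] add [fyddp] -> 4 lines: qbk pmx fyddp wbd
Hunk 3: at line 2 remove [fyddp] add [wfcdr] -> 4 lines: qbk pmx wfcdr wbd
Final line count: 4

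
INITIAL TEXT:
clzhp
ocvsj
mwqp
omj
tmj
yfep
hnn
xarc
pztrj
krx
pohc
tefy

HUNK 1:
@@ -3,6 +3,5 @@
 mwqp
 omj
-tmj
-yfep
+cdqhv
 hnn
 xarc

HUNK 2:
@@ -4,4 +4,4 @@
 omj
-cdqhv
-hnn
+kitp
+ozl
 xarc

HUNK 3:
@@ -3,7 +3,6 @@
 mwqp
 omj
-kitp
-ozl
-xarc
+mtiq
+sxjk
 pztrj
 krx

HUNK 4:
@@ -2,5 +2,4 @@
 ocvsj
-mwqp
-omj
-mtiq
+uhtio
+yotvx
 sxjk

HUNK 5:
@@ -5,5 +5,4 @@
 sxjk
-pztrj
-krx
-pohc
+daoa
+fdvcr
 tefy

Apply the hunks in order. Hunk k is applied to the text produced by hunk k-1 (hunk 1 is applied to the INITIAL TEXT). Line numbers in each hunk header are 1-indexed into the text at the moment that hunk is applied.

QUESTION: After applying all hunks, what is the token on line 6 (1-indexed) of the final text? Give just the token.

Hunk 1: at line 3 remove [tmj,yfep] add [cdqhv] -> 11 lines: clzhp ocvsj mwqp omj cdqhv hnn xarc pztrj krx pohc tefy
Hunk 2: at line 4 remove [cdqhv,hnn] add [kitp,ozl] -> 11 lines: clzhp ocvsj mwqp omj kitp ozl xarc pztrj krx pohc tefy
Hunk 3: at line 3 remove [kitp,ozl,xarc] add [mtiq,sxjk] -> 10 lines: clzhp ocvsj mwqp omj mtiq sxjk pztrj krx pohc tefy
Hunk 4: at line 2 remove [mwqp,omj,mtiq] add [uhtio,yotvx] -> 9 lines: clzhp ocvsj uhtio yotvx sxjk pztrj krx pohc tefy
Hunk 5: at line 5 remove [pztrj,krx,pohc] add [daoa,fdvcr] -> 8 lines: clzhp ocvsj uhtio yotvx sxjk daoa fdvcr tefy
Final line 6: daoa

Answer: daoa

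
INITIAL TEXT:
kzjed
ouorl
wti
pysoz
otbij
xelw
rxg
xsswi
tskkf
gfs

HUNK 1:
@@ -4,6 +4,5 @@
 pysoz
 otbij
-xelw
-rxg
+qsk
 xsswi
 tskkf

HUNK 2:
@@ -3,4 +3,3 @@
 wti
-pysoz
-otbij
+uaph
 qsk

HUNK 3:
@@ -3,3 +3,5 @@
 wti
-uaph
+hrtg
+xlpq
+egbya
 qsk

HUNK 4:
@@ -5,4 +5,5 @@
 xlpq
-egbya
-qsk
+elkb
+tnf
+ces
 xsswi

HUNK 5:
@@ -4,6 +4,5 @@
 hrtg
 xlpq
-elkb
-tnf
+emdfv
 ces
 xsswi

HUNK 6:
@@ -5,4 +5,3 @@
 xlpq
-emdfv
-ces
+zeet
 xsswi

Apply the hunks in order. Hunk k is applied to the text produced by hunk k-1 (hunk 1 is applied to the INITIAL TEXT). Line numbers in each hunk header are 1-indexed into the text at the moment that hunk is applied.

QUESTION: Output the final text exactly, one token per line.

Answer: kzjed
ouorl
wti
hrtg
xlpq
zeet
xsswi
tskkf
gfs

Derivation:
Hunk 1: at line 4 remove [xelw,rxg] add [qsk] -> 9 lines: kzjed ouorl wti pysoz otbij qsk xsswi tskkf gfs
Hunk 2: at line 3 remove [pysoz,otbij] add [uaph] -> 8 lines: kzjed ouorl wti uaph qsk xsswi tskkf gfs
Hunk 3: at line 3 remove [uaph] add [hrtg,xlpq,egbya] -> 10 lines: kzjed ouorl wti hrtg xlpq egbya qsk xsswi tskkf gfs
Hunk 4: at line 5 remove [egbya,qsk] add [elkb,tnf,ces] -> 11 lines: kzjed ouorl wti hrtg xlpq elkb tnf ces xsswi tskkf gfs
Hunk 5: at line 4 remove [elkb,tnf] add [emdfv] -> 10 lines: kzjed ouorl wti hrtg xlpq emdfv ces xsswi tskkf gfs
Hunk 6: at line 5 remove [emdfv,ces] add [zeet] -> 9 lines: kzjed ouorl wti hrtg xlpq zeet xsswi tskkf gfs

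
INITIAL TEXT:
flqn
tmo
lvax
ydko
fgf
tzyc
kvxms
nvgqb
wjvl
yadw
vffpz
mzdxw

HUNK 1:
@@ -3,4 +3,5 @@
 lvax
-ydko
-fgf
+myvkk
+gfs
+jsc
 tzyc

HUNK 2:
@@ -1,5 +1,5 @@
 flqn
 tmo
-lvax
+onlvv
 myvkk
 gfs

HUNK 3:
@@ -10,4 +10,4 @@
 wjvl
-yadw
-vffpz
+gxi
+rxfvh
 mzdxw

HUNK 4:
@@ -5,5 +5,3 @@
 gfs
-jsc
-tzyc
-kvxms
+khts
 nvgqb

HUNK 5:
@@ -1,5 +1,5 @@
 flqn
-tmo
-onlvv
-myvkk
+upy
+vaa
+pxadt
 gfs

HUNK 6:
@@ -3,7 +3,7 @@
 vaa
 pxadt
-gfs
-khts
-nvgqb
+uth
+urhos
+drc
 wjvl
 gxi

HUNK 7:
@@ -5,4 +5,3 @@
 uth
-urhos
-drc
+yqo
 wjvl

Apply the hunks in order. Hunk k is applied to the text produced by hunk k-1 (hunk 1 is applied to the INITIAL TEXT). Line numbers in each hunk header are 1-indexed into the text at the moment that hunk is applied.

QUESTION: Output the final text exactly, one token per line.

Hunk 1: at line 3 remove [ydko,fgf] add [myvkk,gfs,jsc] -> 13 lines: flqn tmo lvax myvkk gfs jsc tzyc kvxms nvgqb wjvl yadw vffpz mzdxw
Hunk 2: at line 1 remove [lvax] add [onlvv] -> 13 lines: flqn tmo onlvv myvkk gfs jsc tzyc kvxms nvgqb wjvl yadw vffpz mzdxw
Hunk 3: at line 10 remove [yadw,vffpz] add [gxi,rxfvh] -> 13 lines: flqn tmo onlvv myvkk gfs jsc tzyc kvxms nvgqb wjvl gxi rxfvh mzdxw
Hunk 4: at line 5 remove [jsc,tzyc,kvxms] add [khts] -> 11 lines: flqn tmo onlvv myvkk gfs khts nvgqb wjvl gxi rxfvh mzdxw
Hunk 5: at line 1 remove [tmo,onlvv,myvkk] add [upy,vaa,pxadt] -> 11 lines: flqn upy vaa pxadt gfs khts nvgqb wjvl gxi rxfvh mzdxw
Hunk 6: at line 3 remove [gfs,khts,nvgqb] add [uth,urhos,drc] -> 11 lines: flqn upy vaa pxadt uth urhos drc wjvl gxi rxfvh mzdxw
Hunk 7: at line 5 remove [urhos,drc] add [yqo] -> 10 lines: flqn upy vaa pxadt uth yqo wjvl gxi rxfvh mzdxw

Answer: flqn
upy
vaa
pxadt
uth
yqo
wjvl
gxi
rxfvh
mzdxw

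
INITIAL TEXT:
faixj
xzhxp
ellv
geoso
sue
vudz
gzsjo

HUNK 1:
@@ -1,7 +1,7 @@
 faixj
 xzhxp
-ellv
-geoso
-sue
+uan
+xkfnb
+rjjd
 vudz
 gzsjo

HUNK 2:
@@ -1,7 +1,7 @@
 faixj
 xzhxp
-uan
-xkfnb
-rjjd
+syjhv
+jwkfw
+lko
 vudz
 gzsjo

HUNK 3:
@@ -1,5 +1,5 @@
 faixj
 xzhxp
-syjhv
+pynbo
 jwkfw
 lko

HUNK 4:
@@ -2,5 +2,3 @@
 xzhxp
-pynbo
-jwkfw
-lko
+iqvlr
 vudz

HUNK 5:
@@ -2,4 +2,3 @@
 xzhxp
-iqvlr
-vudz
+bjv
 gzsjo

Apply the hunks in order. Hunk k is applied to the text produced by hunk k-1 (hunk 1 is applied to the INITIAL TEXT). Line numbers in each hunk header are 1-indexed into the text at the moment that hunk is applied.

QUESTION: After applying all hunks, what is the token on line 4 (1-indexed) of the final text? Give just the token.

Answer: gzsjo

Derivation:
Hunk 1: at line 1 remove [ellv,geoso,sue] add [uan,xkfnb,rjjd] -> 7 lines: faixj xzhxp uan xkfnb rjjd vudz gzsjo
Hunk 2: at line 1 remove [uan,xkfnb,rjjd] add [syjhv,jwkfw,lko] -> 7 lines: faixj xzhxp syjhv jwkfw lko vudz gzsjo
Hunk 3: at line 1 remove [syjhv] add [pynbo] -> 7 lines: faixj xzhxp pynbo jwkfw lko vudz gzsjo
Hunk 4: at line 2 remove [pynbo,jwkfw,lko] add [iqvlr] -> 5 lines: faixj xzhxp iqvlr vudz gzsjo
Hunk 5: at line 2 remove [iqvlr,vudz] add [bjv] -> 4 lines: faixj xzhxp bjv gzsjo
Final line 4: gzsjo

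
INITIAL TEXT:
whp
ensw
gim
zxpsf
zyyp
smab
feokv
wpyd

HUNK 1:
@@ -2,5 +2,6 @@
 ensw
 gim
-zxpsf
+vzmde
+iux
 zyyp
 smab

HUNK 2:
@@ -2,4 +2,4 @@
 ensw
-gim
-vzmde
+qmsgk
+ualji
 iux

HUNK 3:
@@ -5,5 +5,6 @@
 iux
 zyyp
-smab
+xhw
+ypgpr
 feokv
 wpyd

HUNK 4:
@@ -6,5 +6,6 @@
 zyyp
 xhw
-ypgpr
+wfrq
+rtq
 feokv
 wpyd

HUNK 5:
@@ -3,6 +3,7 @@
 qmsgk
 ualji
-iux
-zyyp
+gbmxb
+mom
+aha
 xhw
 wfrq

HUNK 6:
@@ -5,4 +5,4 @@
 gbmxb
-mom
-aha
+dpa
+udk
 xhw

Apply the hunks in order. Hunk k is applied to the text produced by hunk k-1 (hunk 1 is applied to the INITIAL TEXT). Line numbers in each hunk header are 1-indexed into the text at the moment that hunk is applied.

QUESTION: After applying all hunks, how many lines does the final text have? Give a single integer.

Hunk 1: at line 2 remove [zxpsf] add [vzmde,iux] -> 9 lines: whp ensw gim vzmde iux zyyp smab feokv wpyd
Hunk 2: at line 2 remove [gim,vzmde] add [qmsgk,ualji] -> 9 lines: whp ensw qmsgk ualji iux zyyp smab feokv wpyd
Hunk 3: at line 5 remove [smab] add [xhw,ypgpr] -> 10 lines: whp ensw qmsgk ualji iux zyyp xhw ypgpr feokv wpyd
Hunk 4: at line 6 remove [ypgpr] add [wfrq,rtq] -> 11 lines: whp ensw qmsgk ualji iux zyyp xhw wfrq rtq feokv wpyd
Hunk 5: at line 3 remove [iux,zyyp] add [gbmxb,mom,aha] -> 12 lines: whp ensw qmsgk ualji gbmxb mom aha xhw wfrq rtq feokv wpyd
Hunk 6: at line 5 remove [mom,aha] add [dpa,udk] -> 12 lines: whp ensw qmsgk ualji gbmxb dpa udk xhw wfrq rtq feokv wpyd
Final line count: 12

Answer: 12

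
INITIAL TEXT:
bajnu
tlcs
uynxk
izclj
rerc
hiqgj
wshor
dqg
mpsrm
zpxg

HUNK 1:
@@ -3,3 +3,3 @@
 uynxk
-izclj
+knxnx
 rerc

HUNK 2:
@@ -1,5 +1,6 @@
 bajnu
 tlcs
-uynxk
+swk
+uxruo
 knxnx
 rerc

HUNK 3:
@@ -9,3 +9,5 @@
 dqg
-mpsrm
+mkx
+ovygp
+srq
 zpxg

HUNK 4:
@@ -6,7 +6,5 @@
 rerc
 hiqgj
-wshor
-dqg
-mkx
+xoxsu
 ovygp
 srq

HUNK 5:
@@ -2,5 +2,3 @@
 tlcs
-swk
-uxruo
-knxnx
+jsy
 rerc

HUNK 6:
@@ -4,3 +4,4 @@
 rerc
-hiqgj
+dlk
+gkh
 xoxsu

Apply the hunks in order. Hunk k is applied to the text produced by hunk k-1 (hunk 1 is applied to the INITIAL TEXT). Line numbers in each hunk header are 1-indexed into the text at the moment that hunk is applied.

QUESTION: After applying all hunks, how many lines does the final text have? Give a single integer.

Hunk 1: at line 3 remove [izclj] add [knxnx] -> 10 lines: bajnu tlcs uynxk knxnx rerc hiqgj wshor dqg mpsrm zpxg
Hunk 2: at line 1 remove [uynxk] add [swk,uxruo] -> 11 lines: bajnu tlcs swk uxruo knxnx rerc hiqgj wshor dqg mpsrm zpxg
Hunk 3: at line 9 remove [mpsrm] add [mkx,ovygp,srq] -> 13 lines: bajnu tlcs swk uxruo knxnx rerc hiqgj wshor dqg mkx ovygp srq zpxg
Hunk 4: at line 6 remove [wshor,dqg,mkx] add [xoxsu] -> 11 lines: bajnu tlcs swk uxruo knxnx rerc hiqgj xoxsu ovygp srq zpxg
Hunk 5: at line 2 remove [swk,uxruo,knxnx] add [jsy] -> 9 lines: bajnu tlcs jsy rerc hiqgj xoxsu ovygp srq zpxg
Hunk 6: at line 4 remove [hiqgj] add [dlk,gkh] -> 10 lines: bajnu tlcs jsy rerc dlk gkh xoxsu ovygp srq zpxg
Final line count: 10

Answer: 10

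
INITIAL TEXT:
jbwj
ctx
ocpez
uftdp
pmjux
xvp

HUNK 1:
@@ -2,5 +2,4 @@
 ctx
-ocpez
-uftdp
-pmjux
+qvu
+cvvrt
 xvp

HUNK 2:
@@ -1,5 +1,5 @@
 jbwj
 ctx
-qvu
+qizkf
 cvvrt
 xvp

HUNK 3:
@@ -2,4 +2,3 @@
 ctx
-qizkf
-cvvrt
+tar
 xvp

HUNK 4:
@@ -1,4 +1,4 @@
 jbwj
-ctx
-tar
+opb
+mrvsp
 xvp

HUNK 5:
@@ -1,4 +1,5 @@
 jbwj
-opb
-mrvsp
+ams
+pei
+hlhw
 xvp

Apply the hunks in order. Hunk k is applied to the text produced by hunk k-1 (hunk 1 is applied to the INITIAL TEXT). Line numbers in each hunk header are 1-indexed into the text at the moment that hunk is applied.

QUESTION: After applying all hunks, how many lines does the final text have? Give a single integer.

Answer: 5

Derivation:
Hunk 1: at line 2 remove [ocpez,uftdp,pmjux] add [qvu,cvvrt] -> 5 lines: jbwj ctx qvu cvvrt xvp
Hunk 2: at line 1 remove [qvu] add [qizkf] -> 5 lines: jbwj ctx qizkf cvvrt xvp
Hunk 3: at line 2 remove [qizkf,cvvrt] add [tar] -> 4 lines: jbwj ctx tar xvp
Hunk 4: at line 1 remove [ctx,tar] add [opb,mrvsp] -> 4 lines: jbwj opb mrvsp xvp
Hunk 5: at line 1 remove [opb,mrvsp] add [ams,pei,hlhw] -> 5 lines: jbwj ams pei hlhw xvp
Final line count: 5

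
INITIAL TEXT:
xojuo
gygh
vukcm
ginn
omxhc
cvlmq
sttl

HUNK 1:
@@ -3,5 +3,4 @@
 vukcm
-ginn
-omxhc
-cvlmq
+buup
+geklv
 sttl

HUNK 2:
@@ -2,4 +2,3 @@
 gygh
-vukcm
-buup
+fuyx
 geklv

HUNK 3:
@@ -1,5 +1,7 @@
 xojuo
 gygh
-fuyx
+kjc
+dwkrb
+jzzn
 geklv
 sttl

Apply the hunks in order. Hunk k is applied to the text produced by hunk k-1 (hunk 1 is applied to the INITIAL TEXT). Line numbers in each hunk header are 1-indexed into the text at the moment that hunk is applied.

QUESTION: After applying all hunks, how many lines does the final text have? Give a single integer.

Answer: 7

Derivation:
Hunk 1: at line 3 remove [ginn,omxhc,cvlmq] add [buup,geklv] -> 6 lines: xojuo gygh vukcm buup geklv sttl
Hunk 2: at line 2 remove [vukcm,buup] add [fuyx] -> 5 lines: xojuo gygh fuyx geklv sttl
Hunk 3: at line 1 remove [fuyx] add [kjc,dwkrb,jzzn] -> 7 lines: xojuo gygh kjc dwkrb jzzn geklv sttl
Final line count: 7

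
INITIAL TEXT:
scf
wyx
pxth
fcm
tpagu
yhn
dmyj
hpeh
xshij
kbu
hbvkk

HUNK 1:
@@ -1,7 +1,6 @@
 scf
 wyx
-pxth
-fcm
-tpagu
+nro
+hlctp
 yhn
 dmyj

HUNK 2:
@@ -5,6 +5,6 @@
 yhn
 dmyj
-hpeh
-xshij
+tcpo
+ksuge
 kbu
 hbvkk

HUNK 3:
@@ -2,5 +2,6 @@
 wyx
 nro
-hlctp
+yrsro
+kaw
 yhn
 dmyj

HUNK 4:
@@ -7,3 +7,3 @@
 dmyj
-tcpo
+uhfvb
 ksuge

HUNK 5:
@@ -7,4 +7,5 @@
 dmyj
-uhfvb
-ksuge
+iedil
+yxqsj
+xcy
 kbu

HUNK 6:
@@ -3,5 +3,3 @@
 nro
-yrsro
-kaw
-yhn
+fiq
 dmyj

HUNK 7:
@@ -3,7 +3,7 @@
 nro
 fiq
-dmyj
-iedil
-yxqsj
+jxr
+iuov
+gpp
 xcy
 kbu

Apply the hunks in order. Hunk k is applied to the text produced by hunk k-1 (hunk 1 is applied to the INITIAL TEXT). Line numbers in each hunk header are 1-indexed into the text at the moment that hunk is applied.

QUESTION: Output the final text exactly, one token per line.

Answer: scf
wyx
nro
fiq
jxr
iuov
gpp
xcy
kbu
hbvkk

Derivation:
Hunk 1: at line 1 remove [pxth,fcm,tpagu] add [nro,hlctp] -> 10 lines: scf wyx nro hlctp yhn dmyj hpeh xshij kbu hbvkk
Hunk 2: at line 5 remove [hpeh,xshij] add [tcpo,ksuge] -> 10 lines: scf wyx nro hlctp yhn dmyj tcpo ksuge kbu hbvkk
Hunk 3: at line 2 remove [hlctp] add [yrsro,kaw] -> 11 lines: scf wyx nro yrsro kaw yhn dmyj tcpo ksuge kbu hbvkk
Hunk 4: at line 7 remove [tcpo] add [uhfvb] -> 11 lines: scf wyx nro yrsro kaw yhn dmyj uhfvb ksuge kbu hbvkk
Hunk 5: at line 7 remove [uhfvb,ksuge] add [iedil,yxqsj,xcy] -> 12 lines: scf wyx nro yrsro kaw yhn dmyj iedil yxqsj xcy kbu hbvkk
Hunk 6: at line 3 remove [yrsro,kaw,yhn] add [fiq] -> 10 lines: scf wyx nro fiq dmyj iedil yxqsj xcy kbu hbvkk
Hunk 7: at line 3 remove [dmyj,iedil,yxqsj] add [jxr,iuov,gpp] -> 10 lines: scf wyx nro fiq jxr iuov gpp xcy kbu hbvkk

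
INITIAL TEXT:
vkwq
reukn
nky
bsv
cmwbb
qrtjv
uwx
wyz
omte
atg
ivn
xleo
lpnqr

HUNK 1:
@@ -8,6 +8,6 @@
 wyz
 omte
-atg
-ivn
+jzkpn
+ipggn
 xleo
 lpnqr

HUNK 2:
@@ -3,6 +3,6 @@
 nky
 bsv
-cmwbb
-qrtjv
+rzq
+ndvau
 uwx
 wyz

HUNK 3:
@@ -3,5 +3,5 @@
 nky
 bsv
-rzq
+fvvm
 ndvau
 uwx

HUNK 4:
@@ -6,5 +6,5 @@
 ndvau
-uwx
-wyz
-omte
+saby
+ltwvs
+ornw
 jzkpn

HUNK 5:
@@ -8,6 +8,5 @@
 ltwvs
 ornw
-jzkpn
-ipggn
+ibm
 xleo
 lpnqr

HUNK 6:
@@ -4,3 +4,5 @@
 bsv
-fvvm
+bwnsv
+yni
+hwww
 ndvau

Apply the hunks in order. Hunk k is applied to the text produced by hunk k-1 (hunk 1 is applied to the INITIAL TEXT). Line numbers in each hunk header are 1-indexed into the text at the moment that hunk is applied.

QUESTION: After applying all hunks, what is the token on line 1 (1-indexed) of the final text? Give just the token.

Hunk 1: at line 8 remove [atg,ivn] add [jzkpn,ipggn] -> 13 lines: vkwq reukn nky bsv cmwbb qrtjv uwx wyz omte jzkpn ipggn xleo lpnqr
Hunk 2: at line 3 remove [cmwbb,qrtjv] add [rzq,ndvau] -> 13 lines: vkwq reukn nky bsv rzq ndvau uwx wyz omte jzkpn ipggn xleo lpnqr
Hunk 3: at line 3 remove [rzq] add [fvvm] -> 13 lines: vkwq reukn nky bsv fvvm ndvau uwx wyz omte jzkpn ipggn xleo lpnqr
Hunk 4: at line 6 remove [uwx,wyz,omte] add [saby,ltwvs,ornw] -> 13 lines: vkwq reukn nky bsv fvvm ndvau saby ltwvs ornw jzkpn ipggn xleo lpnqr
Hunk 5: at line 8 remove [jzkpn,ipggn] add [ibm] -> 12 lines: vkwq reukn nky bsv fvvm ndvau saby ltwvs ornw ibm xleo lpnqr
Hunk 6: at line 4 remove [fvvm] add [bwnsv,yni,hwww] -> 14 lines: vkwq reukn nky bsv bwnsv yni hwww ndvau saby ltwvs ornw ibm xleo lpnqr
Final line 1: vkwq

Answer: vkwq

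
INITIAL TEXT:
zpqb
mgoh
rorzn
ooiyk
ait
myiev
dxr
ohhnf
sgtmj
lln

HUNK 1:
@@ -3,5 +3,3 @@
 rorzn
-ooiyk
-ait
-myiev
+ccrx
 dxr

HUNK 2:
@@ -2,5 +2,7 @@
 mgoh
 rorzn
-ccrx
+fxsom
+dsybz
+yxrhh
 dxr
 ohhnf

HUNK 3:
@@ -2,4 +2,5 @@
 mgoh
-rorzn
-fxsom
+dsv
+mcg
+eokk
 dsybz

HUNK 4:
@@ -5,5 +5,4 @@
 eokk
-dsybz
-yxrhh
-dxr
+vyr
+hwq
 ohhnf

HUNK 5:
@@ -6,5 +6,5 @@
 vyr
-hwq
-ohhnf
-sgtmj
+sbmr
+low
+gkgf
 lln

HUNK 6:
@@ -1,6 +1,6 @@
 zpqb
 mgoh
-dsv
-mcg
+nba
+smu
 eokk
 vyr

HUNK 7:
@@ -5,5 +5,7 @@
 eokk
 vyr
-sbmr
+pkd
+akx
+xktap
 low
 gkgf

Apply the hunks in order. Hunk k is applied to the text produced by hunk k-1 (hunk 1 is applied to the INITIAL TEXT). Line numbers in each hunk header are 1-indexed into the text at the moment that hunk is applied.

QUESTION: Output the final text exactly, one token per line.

Hunk 1: at line 3 remove [ooiyk,ait,myiev] add [ccrx] -> 8 lines: zpqb mgoh rorzn ccrx dxr ohhnf sgtmj lln
Hunk 2: at line 2 remove [ccrx] add [fxsom,dsybz,yxrhh] -> 10 lines: zpqb mgoh rorzn fxsom dsybz yxrhh dxr ohhnf sgtmj lln
Hunk 3: at line 2 remove [rorzn,fxsom] add [dsv,mcg,eokk] -> 11 lines: zpqb mgoh dsv mcg eokk dsybz yxrhh dxr ohhnf sgtmj lln
Hunk 4: at line 5 remove [dsybz,yxrhh,dxr] add [vyr,hwq] -> 10 lines: zpqb mgoh dsv mcg eokk vyr hwq ohhnf sgtmj lln
Hunk 5: at line 6 remove [hwq,ohhnf,sgtmj] add [sbmr,low,gkgf] -> 10 lines: zpqb mgoh dsv mcg eokk vyr sbmr low gkgf lln
Hunk 6: at line 1 remove [dsv,mcg] add [nba,smu] -> 10 lines: zpqb mgoh nba smu eokk vyr sbmr low gkgf lln
Hunk 7: at line 5 remove [sbmr] add [pkd,akx,xktap] -> 12 lines: zpqb mgoh nba smu eokk vyr pkd akx xktap low gkgf lln

Answer: zpqb
mgoh
nba
smu
eokk
vyr
pkd
akx
xktap
low
gkgf
lln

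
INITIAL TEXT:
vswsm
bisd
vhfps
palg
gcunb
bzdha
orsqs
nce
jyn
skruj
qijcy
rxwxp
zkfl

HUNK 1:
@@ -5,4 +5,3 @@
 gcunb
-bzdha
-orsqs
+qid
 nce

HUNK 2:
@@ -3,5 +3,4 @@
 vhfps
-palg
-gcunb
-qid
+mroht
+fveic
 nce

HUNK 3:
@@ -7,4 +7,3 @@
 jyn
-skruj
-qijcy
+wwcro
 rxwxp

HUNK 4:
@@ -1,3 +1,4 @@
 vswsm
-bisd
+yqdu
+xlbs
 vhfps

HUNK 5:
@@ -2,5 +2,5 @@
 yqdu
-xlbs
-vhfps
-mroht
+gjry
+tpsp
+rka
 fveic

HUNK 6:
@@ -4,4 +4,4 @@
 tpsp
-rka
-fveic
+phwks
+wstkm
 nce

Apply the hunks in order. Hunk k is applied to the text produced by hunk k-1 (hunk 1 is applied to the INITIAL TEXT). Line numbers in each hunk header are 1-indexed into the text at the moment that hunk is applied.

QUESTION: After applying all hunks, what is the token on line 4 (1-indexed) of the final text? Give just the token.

Hunk 1: at line 5 remove [bzdha,orsqs] add [qid] -> 12 lines: vswsm bisd vhfps palg gcunb qid nce jyn skruj qijcy rxwxp zkfl
Hunk 2: at line 3 remove [palg,gcunb,qid] add [mroht,fveic] -> 11 lines: vswsm bisd vhfps mroht fveic nce jyn skruj qijcy rxwxp zkfl
Hunk 3: at line 7 remove [skruj,qijcy] add [wwcro] -> 10 lines: vswsm bisd vhfps mroht fveic nce jyn wwcro rxwxp zkfl
Hunk 4: at line 1 remove [bisd] add [yqdu,xlbs] -> 11 lines: vswsm yqdu xlbs vhfps mroht fveic nce jyn wwcro rxwxp zkfl
Hunk 5: at line 2 remove [xlbs,vhfps,mroht] add [gjry,tpsp,rka] -> 11 lines: vswsm yqdu gjry tpsp rka fveic nce jyn wwcro rxwxp zkfl
Hunk 6: at line 4 remove [rka,fveic] add [phwks,wstkm] -> 11 lines: vswsm yqdu gjry tpsp phwks wstkm nce jyn wwcro rxwxp zkfl
Final line 4: tpsp

Answer: tpsp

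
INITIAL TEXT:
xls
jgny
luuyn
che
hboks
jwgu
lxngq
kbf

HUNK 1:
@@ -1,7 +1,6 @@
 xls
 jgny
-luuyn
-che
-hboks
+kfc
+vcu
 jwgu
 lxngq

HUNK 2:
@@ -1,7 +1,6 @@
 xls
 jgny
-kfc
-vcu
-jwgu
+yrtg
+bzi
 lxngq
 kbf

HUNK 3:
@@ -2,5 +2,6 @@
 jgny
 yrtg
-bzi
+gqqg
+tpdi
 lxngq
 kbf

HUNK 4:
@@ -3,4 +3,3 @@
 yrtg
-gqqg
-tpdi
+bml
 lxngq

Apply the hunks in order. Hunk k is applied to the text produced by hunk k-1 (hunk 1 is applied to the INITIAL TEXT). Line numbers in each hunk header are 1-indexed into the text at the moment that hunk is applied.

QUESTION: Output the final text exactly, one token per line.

Hunk 1: at line 1 remove [luuyn,che,hboks] add [kfc,vcu] -> 7 lines: xls jgny kfc vcu jwgu lxngq kbf
Hunk 2: at line 1 remove [kfc,vcu,jwgu] add [yrtg,bzi] -> 6 lines: xls jgny yrtg bzi lxngq kbf
Hunk 3: at line 2 remove [bzi] add [gqqg,tpdi] -> 7 lines: xls jgny yrtg gqqg tpdi lxngq kbf
Hunk 4: at line 3 remove [gqqg,tpdi] add [bml] -> 6 lines: xls jgny yrtg bml lxngq kbf

Answer: xls
jgny
yrtg
bml
lxngq
kbf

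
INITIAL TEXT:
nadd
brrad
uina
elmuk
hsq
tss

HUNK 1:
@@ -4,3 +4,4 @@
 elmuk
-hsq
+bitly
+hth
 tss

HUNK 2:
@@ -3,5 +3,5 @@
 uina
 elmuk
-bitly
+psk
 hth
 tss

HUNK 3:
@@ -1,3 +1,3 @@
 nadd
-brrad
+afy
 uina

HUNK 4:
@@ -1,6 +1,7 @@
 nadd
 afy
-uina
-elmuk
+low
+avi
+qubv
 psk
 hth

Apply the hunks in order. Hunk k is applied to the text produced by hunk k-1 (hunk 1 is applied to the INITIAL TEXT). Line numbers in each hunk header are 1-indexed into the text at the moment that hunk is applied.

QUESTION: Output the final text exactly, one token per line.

Answer: nadd
afy
low
avi
qubv
psk
hth
tss

Derivation:
Hunk 1: at line 4 remove [hsq] add [bitly,hth] -> 7 lines: nadd brrad uina elmuk bitly hth tss
Hunk 2: at line 3 remove [bitly] add [psk] -> 7 lines: nadd brrad uina elmuk psk hth tss
Hunk 3: at line 1 remove [brrad] add [afy] -> 7 lines: nadd afy uina elmuk psk hth tss
Hunk 4: at line 1 remove [uina,elmuk] add [low,avi,qubv] -> 8 lines: nadd afy low avi qubv psk hth tss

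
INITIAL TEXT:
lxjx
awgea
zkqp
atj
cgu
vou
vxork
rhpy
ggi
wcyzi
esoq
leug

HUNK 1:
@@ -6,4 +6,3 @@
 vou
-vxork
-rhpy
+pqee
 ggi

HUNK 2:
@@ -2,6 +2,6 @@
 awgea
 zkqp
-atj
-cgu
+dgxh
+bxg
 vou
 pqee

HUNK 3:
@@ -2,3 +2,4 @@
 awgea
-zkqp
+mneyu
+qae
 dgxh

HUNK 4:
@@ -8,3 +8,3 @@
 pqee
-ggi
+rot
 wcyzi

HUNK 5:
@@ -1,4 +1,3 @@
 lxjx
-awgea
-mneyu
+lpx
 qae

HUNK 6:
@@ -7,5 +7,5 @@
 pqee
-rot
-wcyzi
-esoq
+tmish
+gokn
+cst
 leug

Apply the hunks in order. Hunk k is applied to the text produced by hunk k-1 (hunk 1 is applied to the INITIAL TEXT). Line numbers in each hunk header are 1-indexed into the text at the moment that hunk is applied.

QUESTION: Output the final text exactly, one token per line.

Hunk 1: at line 6 remove [vxork,rhpy] add [pqee] -> 11 lines: lxjx awgea zkqp atj cgu vou pqee ggi wcyzi esoq leug
Hunk 2: at line 2 remove [atj,cgu] add [dgxh,bxg] -> 11 lines: lxjx awgea zkqp dgxh bxg vou pqee ggi wcyzi esoq leug
Hunk 3: at line 2 remove [zkqp] add [mneyu,qae] -> 12 lines: lxjx awgea mneyu qae dgxh bxg vou pqee ggi wcyzi esoq leug
Hunk 4: at line 8 remove [ggi] add [rot] -> 12 lines: lxjx awgea mneyu qae dgxh bxg vou pqee rot wcyzi esoq leug
Hunk 5: at line 1 remove [awgea,mneyu] add [lpx] -> 11 lines: lxjx lpx qae dgxh bxg vou pqee rot wcyzi esoq leug
Hunk 6: at line 7 remove [rot,wcyzi,esoq] add [tmish,gokn,cst] -> 11 lines: lxjx lpx qae dgxh bxg vou pqee tmish gokn cst leug

Answer: lxjx
lpx
qae
dgxh
bxg
vou
pqee
tmish
gokn
cst
leug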